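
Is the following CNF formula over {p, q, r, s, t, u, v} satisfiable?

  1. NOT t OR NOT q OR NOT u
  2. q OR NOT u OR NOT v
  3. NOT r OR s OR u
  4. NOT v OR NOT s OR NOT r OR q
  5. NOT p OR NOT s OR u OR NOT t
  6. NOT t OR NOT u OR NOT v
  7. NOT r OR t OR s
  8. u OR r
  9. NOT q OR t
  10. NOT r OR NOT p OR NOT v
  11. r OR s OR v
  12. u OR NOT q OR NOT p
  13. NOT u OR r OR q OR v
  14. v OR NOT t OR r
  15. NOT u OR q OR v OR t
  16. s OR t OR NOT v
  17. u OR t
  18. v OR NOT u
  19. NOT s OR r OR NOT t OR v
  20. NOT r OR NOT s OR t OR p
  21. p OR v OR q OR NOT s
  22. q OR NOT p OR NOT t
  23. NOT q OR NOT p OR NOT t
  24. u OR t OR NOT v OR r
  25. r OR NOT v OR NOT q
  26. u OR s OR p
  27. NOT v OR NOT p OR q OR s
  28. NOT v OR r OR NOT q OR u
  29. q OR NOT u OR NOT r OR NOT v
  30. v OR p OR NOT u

Yes

Suppose u = false.
(r) alone gives r = true.
(s) alone gives s = true.
(t) alone gives t = true.
(NOT p) alone gives p = false.
Suppose v = false.
(q) alone gives q = true.
All clauses are satisfied.
A satisfying assignment: p: false, q: true, r: true, s: true, t: true, u: false, v: false.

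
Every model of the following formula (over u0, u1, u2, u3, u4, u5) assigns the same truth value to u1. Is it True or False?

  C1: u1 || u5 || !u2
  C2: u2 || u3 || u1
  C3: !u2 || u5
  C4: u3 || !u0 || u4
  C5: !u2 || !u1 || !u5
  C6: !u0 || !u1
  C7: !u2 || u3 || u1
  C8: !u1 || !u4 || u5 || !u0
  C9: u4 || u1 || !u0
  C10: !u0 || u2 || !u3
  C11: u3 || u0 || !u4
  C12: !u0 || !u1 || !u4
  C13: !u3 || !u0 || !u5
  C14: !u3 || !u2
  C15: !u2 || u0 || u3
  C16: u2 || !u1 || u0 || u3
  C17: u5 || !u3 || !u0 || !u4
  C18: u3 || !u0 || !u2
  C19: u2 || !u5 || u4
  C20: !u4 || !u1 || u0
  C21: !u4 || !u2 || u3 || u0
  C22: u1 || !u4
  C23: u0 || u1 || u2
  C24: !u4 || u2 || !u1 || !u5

True

Suppose u1 = false.
Unit clause (!u4) forces u4 = false.
Unit clause (!u0) forces u0 = false.
Unit clause (u2) forces u2 = true.
Unit clause (u5) forces u5 = true.
Unit clause (u3) forces u3 = true.
But (!u3) is also a unit clause — contradiction.
So every satisfying assignment has u1 = True.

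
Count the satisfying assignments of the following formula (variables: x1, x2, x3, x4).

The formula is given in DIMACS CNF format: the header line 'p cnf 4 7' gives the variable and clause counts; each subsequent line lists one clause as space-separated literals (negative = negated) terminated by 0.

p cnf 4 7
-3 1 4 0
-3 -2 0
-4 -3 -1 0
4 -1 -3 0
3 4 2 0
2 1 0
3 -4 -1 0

There are 2^4 = 16 truth assignments over (x1, x2, x3, x4).
Check each against the 7 clauses (columns in the order x1, x2, x3, x4):
  F F F F  ✗ fails (x3 ∨ x4 ∨ x2)
  F F F T  ✗ fails (x2 ∨ x1)
  F F T F  ✗ fails (¬x3 ∨ x1 ∨ x4)
  F F T T  ✗ fails (x2 ∨ x1)
  F T F F  ✓ satisfies all
  F T F T  ✓ satisfies all
  F T T F  ✗ fails (¬x3 ∨ x1 ∨ x4)
  F T T T  ✗ fails (¬x3 ∨ ¬x2)
  T F F F  ✗ fails (x3 ∨ x4 ∨ x2)
  T F F T  ✗ fails (x3 ∨ ¬x4 ∨ ¬x1)
  T F T F  ✗ fails (x4 ∨ ¬x1 ∨ ¬x3)
  T F T T  ✗ fails (¬x4 ∨ ¬x3 ∨ ¬x1)
  T T F F  ✓ satisfies all
  T T F T  ✗ fails (x3 ∨ ¬x4 ∨ ¬x1)
  T T T F  ✗ fails (¬x3 ∨ ¬x2)
  T T T T  ✗ fails (¬x3 ∨ ¬x2)
3 of the 16 rows are models.

3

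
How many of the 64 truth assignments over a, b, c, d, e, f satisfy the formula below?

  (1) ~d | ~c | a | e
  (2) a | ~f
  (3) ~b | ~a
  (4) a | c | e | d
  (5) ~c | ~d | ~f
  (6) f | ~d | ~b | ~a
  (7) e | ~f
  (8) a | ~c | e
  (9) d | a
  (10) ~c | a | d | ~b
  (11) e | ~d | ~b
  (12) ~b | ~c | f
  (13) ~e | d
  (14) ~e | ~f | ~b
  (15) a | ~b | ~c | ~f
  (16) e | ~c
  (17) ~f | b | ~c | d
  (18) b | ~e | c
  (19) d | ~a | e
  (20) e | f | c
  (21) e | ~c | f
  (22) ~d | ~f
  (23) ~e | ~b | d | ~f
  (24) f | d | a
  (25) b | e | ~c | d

There are 2^6 = 64 truth assignments over (a, b, c, d, e, f).
Split on d. With d = 1, the clauses containing d are satisfied and ~d drops from the rest; 3 of the 2^5 = 32 assignments to the other variables satisfy what remains.
With d = 0, by the same count on the reduced clause set, 0 assignments work.
(One model: a=F, b=F, c=T, d=T, e=T, f=F.)
Total: 3 + 0 = 3.

3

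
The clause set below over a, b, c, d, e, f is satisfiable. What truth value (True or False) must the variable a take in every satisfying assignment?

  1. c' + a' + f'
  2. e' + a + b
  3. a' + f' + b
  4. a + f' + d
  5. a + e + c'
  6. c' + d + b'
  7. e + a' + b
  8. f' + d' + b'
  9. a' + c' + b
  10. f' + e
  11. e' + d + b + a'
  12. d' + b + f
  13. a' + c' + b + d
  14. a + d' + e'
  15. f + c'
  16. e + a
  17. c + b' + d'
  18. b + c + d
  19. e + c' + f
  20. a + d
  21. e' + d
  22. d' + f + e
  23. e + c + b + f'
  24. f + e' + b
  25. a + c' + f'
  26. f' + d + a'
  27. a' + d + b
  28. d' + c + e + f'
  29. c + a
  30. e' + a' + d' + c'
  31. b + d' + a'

True

Suppose a = 0.
Unit clause (e) forces e = 1.
Unit clause (b) forces b = 1.
Unit clause (d') forces d = 0.
That conflicts with the unit clause (d).
So every satisfying assignment has a = True.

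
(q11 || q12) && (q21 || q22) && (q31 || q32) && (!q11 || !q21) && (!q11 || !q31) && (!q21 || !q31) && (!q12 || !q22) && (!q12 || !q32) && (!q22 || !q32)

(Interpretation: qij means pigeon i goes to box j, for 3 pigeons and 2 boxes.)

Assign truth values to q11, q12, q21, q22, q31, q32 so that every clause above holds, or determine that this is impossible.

Try q11 = true.
From the singleton clause (!q21), q21 = false.
From the singleton clause (q22), q22 = true.
From the singleton clause (!q31), q31 = false.
From the singleton clause (q32), q32 = true.
That conflicts with the unit clause (!q32).
So q11 must be the other value — set q11 = false.
From the singleton clause (q12), q12 = true.
From the singleton clause (!q22), q22 = false.
From the singleton clause (q21), q21 = true.
From the singleton clause (!q31), q31 = false.
From the singleton clause (q32), q32 = true.
That conflicts with the unit clause (!q32).
Neither q11 = true nor q11 = false works.

UNSATISFIABLE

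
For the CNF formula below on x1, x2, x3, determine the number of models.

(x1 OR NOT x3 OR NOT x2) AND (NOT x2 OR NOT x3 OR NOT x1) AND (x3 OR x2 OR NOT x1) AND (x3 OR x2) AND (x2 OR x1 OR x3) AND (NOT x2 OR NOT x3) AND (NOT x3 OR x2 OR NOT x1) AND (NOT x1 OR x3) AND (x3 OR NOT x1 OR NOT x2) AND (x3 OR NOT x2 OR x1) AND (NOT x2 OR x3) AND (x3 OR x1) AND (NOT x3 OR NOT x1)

There are 2^3 = 8 truth assignments over (x1, x2, x3).
Split on x2. With x2 = true, the clauses containing x2 are satisfied and NOT x2 drops from the rest; 0 of the 2^2 = 4 assignments to the other variables satisfy what remains.
With x2 = false, by the same count on the reduced clause set, 1 assignment works.
Total: 0 + 1 = 1.

1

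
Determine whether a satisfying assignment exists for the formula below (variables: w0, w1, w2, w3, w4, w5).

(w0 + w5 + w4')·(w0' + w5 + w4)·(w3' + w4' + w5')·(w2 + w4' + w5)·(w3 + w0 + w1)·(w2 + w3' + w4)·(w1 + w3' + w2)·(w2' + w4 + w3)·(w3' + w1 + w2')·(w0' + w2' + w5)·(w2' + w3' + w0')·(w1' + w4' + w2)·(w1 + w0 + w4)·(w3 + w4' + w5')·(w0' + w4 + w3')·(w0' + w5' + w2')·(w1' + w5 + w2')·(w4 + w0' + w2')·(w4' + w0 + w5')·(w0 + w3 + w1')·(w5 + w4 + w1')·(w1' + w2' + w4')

Case w0 = 0:
Case w5 = 1:
Unit clause (w4') forces w4 = 0.
Unit clause (w1) forces w1 = 1.
Unit clause (w3) forces w3 = 1.
Unit clause (w2) forces w2 = 1.
Every clause now holds.
A satisfying assignment: w0=0, w1=1, w2=1, w3=1, w4=0, w5=1.

Yes, satisfiable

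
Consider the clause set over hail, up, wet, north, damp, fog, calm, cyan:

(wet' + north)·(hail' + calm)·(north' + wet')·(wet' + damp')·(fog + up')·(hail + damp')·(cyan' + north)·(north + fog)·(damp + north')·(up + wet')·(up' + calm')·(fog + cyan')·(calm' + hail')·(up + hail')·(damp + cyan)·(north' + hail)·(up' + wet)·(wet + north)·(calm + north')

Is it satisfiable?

Branch on wet: set wet = 0.
The clause (up') is unit, so up = 0.
The clause (hail') is unit, so hail = 0.
The clause (damp') is unit, so damp = 0.
The clause (north') is unit, so north = 0.
Now (north) is unsatisfied and unit — conflict.
Undo wet and try wet = 1.
The clause (north) is unit, so north = 1.
Now (north') is unsatisfied and unit — conflict.
Both values of wet lead to a conflict.
No assignment satisfies every clause.

No, unsatisfiable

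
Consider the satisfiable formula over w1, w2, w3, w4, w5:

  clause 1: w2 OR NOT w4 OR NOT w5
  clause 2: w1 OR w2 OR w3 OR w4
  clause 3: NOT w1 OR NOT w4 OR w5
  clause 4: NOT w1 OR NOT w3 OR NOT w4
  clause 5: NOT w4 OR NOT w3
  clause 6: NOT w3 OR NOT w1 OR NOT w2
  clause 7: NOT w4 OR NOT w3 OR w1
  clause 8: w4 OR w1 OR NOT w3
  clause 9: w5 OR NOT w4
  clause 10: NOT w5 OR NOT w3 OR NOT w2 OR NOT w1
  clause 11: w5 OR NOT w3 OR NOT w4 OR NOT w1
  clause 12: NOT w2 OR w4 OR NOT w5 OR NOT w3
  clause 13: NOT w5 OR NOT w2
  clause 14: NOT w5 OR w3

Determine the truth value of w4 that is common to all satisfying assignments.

Suppose w4 = true.
From the singleton clause (NOT w3), w3 = false.
From the singleton clause (w5), w5 = true.
That conflicts with the unit clause (NOT w5).
So every satisfying assignment has w4 = False.

False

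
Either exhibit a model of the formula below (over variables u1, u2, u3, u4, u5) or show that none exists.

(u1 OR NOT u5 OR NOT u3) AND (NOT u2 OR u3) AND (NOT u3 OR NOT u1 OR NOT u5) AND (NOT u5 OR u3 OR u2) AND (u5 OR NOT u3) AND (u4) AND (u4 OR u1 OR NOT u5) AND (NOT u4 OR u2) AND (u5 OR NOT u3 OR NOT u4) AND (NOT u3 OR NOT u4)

From the singleton clause (u4), u4 = true.
From the singleton clause (u2), u2 = true.
From the singleton clause (u3), u3 = true.
But (NOT u3) is also a unit clause — contradiction.

UNSATISFIABLE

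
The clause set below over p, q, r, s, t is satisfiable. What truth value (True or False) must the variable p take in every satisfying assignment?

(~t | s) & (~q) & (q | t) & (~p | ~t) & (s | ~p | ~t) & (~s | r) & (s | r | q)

Suppose p = 1.
From the singleton clause (~q), q = 0.
From the singleton clause (t), t = 1.
Now (~t) is unsatisfied and unit — conflict.
So every satisfying assignment has p = False.

False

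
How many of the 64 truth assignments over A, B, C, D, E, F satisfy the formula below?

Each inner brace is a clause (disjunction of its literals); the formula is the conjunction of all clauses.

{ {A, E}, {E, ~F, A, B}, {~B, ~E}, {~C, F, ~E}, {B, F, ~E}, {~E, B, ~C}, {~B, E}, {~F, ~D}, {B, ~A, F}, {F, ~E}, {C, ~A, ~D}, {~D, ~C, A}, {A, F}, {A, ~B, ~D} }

There are 2^6 = 64 truth assignments over (A, B, C, D, E, F).
Split on F. With F = 1, the clauses containing F are satisfied and ~F drops from the rest; 4 of the 2^5 = 32 assignments to the other variables satisfy what remains.
With F = 0, by the same count on the reduced clause set, 0 assignments work.
(One model: A=F, B=F, C=F, D=F, E=T, F=T.)
Total: 4 + 0 = 4.

4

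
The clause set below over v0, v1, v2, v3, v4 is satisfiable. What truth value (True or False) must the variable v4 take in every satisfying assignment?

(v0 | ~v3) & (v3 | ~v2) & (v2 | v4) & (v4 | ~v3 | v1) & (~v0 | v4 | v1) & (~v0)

True

Suppose v4 = 0.
(v2) alone gives v2 = 1.
(v3) alone gives v3 = 1.
(v0) alone gives v0 = 1.
That conflicts with the unit clause (~v0).
So every satisfying assignment has v4 = True.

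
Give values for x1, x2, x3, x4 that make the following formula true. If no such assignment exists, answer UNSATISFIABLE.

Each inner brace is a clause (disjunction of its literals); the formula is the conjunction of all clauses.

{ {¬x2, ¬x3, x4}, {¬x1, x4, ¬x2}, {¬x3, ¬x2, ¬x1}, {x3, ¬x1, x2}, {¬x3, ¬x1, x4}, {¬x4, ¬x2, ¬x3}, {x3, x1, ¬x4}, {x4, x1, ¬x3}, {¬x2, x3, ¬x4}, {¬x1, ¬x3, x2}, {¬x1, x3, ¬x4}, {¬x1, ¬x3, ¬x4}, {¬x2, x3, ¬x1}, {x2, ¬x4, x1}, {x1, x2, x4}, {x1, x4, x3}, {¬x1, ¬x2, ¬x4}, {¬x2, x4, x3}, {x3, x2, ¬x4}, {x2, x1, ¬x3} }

Branch on x2: set x2 = False.
Branch on x3: set x3 = True.
From the singleton clause (¬x1), x1 = False.
Now (x1) is unsatisfied and unit — conflict.
That branch fails; take x3 = False instead.
From the singleton clause (¬x1), x1 = False.
From the singleton clause (¬x4), x4 = False.
Now (x4) is unsatisfied and unit — conflict.
Either choice for x3 ends in contradiction.
That branch fails; take x2 = True instead.
Branch on x3: set x3 = False.
From the singleton clause (¬x4), x4 = False.
Now (x4) is unsatisfied and unit — conflict.
That branch fails; take x3 = True instead.
From the singleton clause (x4), x4 = True.
Now (¬x4) is unsatisfied and unit — conflict.
Either choice for x3 ends in contradiction.
Either choice for x2 ends in contradiction.

UNSATISFIABLE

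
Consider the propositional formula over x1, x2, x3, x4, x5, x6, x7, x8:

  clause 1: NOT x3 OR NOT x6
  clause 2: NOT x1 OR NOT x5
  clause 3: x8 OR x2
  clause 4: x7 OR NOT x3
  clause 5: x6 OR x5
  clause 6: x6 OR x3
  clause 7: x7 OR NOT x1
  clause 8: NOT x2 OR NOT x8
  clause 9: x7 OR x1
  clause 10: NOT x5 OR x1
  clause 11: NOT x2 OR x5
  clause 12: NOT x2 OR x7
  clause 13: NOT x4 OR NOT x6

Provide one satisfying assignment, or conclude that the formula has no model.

x1=false,  x2=false,  x3=false,  x4=false,  x5=false,  x6=true,  x7=true,  x8=true

Suppose x3 = false.
The clause (x6) is unit, so x6 = true.
The clause (NOT x4) is unit, so x4 = false.
Suppose x1 = false.
The clause (x7) is unit, so x7 = true.
The clause (NOT x5) is unit, so x5 = false.
The clause (NOT x2) is unit, so x2 = false.
The clause (x8) is unit, so x8 = true.
Every clause now holds.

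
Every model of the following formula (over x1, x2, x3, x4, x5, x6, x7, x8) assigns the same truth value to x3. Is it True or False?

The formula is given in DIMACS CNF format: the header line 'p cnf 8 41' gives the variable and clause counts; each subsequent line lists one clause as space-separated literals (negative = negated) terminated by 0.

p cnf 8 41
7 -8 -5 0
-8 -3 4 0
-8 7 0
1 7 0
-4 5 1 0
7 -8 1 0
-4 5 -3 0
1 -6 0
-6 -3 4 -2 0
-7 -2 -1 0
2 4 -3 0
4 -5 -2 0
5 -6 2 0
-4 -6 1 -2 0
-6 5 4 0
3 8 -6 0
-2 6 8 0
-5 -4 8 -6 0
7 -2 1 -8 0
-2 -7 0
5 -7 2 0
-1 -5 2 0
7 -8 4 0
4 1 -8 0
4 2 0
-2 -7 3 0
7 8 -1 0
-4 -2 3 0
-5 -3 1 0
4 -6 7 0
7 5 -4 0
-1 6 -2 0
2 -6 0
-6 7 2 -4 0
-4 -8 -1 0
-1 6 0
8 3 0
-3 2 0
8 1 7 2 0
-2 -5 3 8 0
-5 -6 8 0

False

Suppose x3 = True.
Unit clause (x2) forces x2 = True.
Unit clause (¬x7) forces x7 = False.
Unit clause (¬x8) forces x8 = False.
Unit clause (x1) forces x1 = True.
But (¬x1) is also a unit clause — contradiction.
So every satisfying assignment has x3 = False.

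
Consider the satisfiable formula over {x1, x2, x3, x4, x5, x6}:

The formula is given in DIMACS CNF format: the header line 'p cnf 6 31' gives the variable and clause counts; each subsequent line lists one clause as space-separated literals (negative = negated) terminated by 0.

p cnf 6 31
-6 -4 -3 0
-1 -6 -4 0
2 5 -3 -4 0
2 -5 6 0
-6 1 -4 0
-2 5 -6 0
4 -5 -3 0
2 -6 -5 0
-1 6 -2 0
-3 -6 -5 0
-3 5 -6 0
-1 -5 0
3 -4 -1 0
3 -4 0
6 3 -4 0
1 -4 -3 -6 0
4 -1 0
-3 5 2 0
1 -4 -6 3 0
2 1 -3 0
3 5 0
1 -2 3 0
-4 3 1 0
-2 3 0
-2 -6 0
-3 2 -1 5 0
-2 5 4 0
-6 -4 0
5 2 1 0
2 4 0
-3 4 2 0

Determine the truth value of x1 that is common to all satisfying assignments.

Suppose x1 = True.
From the singleton clause (¬x5), x5 = False.
From the singleton clause (x4), x4 = True.
From the singleton clause (¬x6), x6 = False.
From the singleton clause (¬x2), x2 = False.
From the singleton clause (¬x3), x3 = False.
But (x3) is also a unit clause — contradiction.
So every satisfying assignment has x1 = False.

False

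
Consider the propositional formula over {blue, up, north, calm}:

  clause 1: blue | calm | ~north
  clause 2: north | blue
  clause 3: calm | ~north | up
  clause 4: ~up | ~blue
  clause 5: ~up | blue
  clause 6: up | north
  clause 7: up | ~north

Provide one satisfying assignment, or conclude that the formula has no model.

UNSATISFIABLE

Branch on north: set north = 1.
The clause (up) is unit, so up = 1.
The clause (~blue) is unit, so blue = 0.
But (blue) is also a unit clause — contradiction.
Backtrack on north: now try north = 0.
The clause (blue) is unit, so blue = 1.
The clause (~up) is unit, so up = 0.
But (up) is also a unit clause — contradiction.
Neither north = 1 nor north = 0 works.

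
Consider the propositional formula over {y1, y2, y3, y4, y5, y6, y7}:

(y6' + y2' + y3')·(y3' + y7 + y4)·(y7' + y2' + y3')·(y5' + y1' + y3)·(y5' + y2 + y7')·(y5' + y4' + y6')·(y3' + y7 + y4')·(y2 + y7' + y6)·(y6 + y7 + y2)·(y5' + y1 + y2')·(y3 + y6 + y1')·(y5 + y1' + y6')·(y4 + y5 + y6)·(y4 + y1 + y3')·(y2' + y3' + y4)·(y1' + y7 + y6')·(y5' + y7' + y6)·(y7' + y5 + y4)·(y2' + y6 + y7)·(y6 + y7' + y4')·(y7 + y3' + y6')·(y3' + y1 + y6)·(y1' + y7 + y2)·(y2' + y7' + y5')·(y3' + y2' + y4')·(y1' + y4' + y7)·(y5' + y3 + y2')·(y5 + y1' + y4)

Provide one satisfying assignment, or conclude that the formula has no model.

y1 ↦ 0, y2 ↦ 0, y3 ↦ 0, y4 ↦ 1, y5 ↦ 0, y6 ↦ 1, y7 ↦ 1

Branch on y6: set y6 = 1.
Branch on y2: set y2 = 0.
Branch on y5: set y5 = 0.
(y1') alone gives y1 = 0.
Branch on y4: set y4 = 1.
Branch on y3: set y3 = 0.
All clauses hold; y7 can take either value.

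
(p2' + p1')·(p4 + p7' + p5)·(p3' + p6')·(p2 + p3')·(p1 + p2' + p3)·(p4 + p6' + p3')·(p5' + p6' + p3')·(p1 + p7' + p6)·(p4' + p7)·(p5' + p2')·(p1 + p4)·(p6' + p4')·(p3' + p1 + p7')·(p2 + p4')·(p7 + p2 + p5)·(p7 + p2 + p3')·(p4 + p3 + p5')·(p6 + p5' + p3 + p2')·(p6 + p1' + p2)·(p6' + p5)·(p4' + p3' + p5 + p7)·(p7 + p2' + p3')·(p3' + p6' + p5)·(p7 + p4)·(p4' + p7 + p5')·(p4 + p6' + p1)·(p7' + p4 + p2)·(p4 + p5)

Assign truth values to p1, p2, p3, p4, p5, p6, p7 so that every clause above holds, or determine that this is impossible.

UNSATISFIABLE

Branch on p2: set p2 = 0.
(p3') alone gives p3 = 0.
(p4') alone gives p4 = 0.
(p1) alone gives p1 = 1.
(p5') alone gives p5 = 0.
That conflicts with the unit clause (p5).
Backtrack on p2: now try p2 = 1.
(p1') alone gives p1 = 0.
(p3) alone gives p3 = 1.
(p6') alone gives p6 = 0.
(p7') alone gives p7 = 0.
That conflicts with the unit clause (p7).
Neither p2 = 1 nor p2 = 0 works.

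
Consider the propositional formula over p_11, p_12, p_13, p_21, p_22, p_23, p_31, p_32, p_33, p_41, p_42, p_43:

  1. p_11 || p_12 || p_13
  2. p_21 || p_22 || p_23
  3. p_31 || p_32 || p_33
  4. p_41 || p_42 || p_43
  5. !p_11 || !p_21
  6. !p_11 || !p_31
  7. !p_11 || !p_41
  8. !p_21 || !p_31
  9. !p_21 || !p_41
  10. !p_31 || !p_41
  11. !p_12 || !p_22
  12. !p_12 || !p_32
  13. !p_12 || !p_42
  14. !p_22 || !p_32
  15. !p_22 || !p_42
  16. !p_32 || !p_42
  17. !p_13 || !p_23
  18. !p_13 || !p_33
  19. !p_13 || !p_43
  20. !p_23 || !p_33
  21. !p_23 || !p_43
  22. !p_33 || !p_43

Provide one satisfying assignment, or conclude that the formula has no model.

UNSATISFIABLE

Try p_11 = false.
Try p_12 = true.
The clause (!p_22) is unit, so p_22 = false.
The clause (!p_32) is unit, so p_32 = false.
The clause (!p_42) is unit, so p_42 = false.
Try p_21 = true.
The clause (!p_31) is unit, so p_31 = false.
The clause (p_33) is unit, so p_33 = true.
The clause (!p_41) is unit, so p_41 = false.
The clause (p_43) is unit, so p_43 = true.
Now (!p_43) is unsatisfied and unit — conflict.
So p_21 must be the other value — set p_21 = false.
The clause (p_23) is unit, so p_23 = true.
The clause (!p_13) is unit, so p_13 = false.
The clause (!p_33) is unit, so p_33 = false.
The clause (p_31) is unit, so p_31 = true.
The clause (!p_41) is unit, so p_41 = false.
The clause (p_43) is unit, so p_43 = true.
Now (!p_43) is unsatisfied and unit — conflict.
Both values of p_21 lead to a conflict.
So p_12 must be the other value — set p_12 = false.
The clause (p_13) is unit, so p_13 = true.
The clause (!p_23) is unit, so p_23 = false.
The clause (!p_33) is unit, so p_33 = false.
The clause (!p_43) is unit, so p_43 = false.
Try p_21 = true.
The clause (!p_31) is unit, so p_31 = false.
The clause (p_32) is unit, so p_32 = true.
The clause (!p_41) is unit, so p_41 = false.
The clause (p_42) is unit, so p_42 = true.
Now (!p_42) is unsatisfied and unit — conflict.
So p_21 must be the other value — set p_21 = false.
The clause (p_22) is unit, so p_22 = true.
The clause (!p_32) is unit, so p_32 = false.
The clause (p_31) is unit, so p_31 = true.
The clause (!p_41) is unit, so p_41 = false.
The clause (p_42) is unit, so p_42 = true.
Now (!p_42) is unsatisfied and unit — conflict.
Both values of p_21 lead to a conflict.
Both values of p_12 lead to a conflict.
So p_11 must be the other value — set p_11 = true.
The clause (!p_21) is unit, so p_21 = false.
The clause (!p_31) is unit, so p_31 = false.
The clause (!p_41) is unit, so p_41 = false.
Try p_22 = true.
The clause (!p_12) is unit, so p_12 = false.
The clause (!p_32) is unit, so p_32 = false.
The clause (p_33) is unit, so p_33 = true.
The clause (!p_42) is unit, so p_42 = false.
The clause (p_43) is unit, so p_43 = true.
Now (!p_43) is unsatisfied and unit — conflict.
So p_22 must be the other value — set p_22 = false.
The clause (p_23) is unit, so p_23 = true.
The clause (!p_13) is unit, so p_13 = false.
The clause (!p_33) is unit, so p_33 = false.
The clause (p_32) is unit, so p_32 = true.
The clause (!p_12) is unit, so p_12 = false.
The clause (!p_42) is unit, so p_42 = false.
The clause (p_43) is unit, so p_43 = true.
Now (!p_43) is unsatisfied and unit — conflict.
Both values of p_22 lead to a conflict.
Both values of p_11 lead to a conflict.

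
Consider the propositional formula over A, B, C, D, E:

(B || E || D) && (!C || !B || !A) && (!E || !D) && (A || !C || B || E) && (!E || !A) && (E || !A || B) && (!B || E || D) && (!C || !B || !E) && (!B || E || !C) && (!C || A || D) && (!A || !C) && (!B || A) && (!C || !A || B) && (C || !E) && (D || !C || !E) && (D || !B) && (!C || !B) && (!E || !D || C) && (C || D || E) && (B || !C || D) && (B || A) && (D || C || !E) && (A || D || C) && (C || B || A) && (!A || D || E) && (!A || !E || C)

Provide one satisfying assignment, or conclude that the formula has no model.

A: true,  B: true,  C: false,  D: true,  E: false

Case E = false:
Case B = true:
From the singleton clause (D), D = true.
From the singleton clause (!C), C = false.
From the singleton clause (A), A = true.
All clauses are satisfied.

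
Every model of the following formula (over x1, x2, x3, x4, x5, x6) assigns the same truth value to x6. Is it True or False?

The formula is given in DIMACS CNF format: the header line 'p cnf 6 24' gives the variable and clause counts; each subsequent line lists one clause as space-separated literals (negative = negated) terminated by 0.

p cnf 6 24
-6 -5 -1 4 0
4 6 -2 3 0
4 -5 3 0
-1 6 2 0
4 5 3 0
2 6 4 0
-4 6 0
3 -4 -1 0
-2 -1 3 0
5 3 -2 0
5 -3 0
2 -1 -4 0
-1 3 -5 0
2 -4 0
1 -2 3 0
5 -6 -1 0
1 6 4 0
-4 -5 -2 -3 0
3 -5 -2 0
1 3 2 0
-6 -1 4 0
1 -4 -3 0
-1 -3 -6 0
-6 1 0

Suppose x6 = True.
From the singleton clause (x1), x1 = True.
From the singleton clause (x5), x5 = True.
From the singleton clause (x4), x4 = True.
From the singleton clause (x3), x3 = True.
Now (¬x3) is unsatisfied and unit — conflict.
So every satisfying assignment has x6 = False.

False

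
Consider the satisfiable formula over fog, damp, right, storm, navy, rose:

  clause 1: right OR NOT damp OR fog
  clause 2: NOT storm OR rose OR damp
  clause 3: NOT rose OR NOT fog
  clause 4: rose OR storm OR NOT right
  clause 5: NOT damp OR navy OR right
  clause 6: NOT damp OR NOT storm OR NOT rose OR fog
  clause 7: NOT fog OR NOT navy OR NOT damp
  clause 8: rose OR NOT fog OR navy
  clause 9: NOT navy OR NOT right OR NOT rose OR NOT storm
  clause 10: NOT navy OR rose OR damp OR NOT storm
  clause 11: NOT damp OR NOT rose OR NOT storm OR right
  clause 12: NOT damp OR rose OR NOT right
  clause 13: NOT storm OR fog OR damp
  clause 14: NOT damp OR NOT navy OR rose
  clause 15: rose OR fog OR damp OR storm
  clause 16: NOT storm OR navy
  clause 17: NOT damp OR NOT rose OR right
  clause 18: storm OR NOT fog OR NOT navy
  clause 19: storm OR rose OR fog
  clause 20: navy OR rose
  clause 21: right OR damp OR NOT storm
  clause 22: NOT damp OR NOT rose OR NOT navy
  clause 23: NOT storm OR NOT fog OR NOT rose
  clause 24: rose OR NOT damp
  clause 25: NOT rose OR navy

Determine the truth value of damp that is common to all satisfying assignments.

Suppose damp = true.
Unit clause (rose) forces rose = true.
Unit clause (NOT fog) forces fog = false.
Unit clause (right) forces right = true.
Unit clause (NOT storm) forces storm = false.
Unit clause (NOT navy) forces navy = false.
But (navy) is also a unit clause — contradiction.
So every satisfying assignment has damp = False.

False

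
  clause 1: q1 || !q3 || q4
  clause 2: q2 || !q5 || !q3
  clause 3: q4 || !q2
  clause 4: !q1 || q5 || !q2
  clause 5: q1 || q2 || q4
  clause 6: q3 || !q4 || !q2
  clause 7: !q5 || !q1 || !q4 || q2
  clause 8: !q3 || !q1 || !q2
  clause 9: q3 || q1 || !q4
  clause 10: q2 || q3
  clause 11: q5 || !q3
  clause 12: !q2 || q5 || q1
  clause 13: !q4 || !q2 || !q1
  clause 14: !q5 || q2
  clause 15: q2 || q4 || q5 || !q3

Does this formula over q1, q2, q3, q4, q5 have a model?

Yes, satisfiable

Try q4 = true.
Try q3 = true.
(q5) alone gives q5 = true.
(q2) alone gives q2 = true.
(!q1) alone gives q1 = false.
This assignment satisfies each clause.
A satisfying assignment: q1=false,  q2=true,  q3=true,  q4=true,  q5=true.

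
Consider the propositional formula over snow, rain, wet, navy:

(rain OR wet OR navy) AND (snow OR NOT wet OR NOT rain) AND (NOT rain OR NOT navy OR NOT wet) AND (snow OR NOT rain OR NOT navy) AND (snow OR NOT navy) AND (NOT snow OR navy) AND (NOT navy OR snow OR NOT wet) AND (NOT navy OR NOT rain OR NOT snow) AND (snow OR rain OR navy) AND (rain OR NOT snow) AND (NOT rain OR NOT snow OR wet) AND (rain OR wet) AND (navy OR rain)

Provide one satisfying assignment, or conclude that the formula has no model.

snow ↦ false, rain ↦ true, wet ↦ false, navy ↦ false

Case snow = false:
The clause (NOT navy) is unit, so navy = false.
The clause (rain) is unit, so rain = true.
The clause (NOT wet) is unit, so wet = false.
Every clause now holds.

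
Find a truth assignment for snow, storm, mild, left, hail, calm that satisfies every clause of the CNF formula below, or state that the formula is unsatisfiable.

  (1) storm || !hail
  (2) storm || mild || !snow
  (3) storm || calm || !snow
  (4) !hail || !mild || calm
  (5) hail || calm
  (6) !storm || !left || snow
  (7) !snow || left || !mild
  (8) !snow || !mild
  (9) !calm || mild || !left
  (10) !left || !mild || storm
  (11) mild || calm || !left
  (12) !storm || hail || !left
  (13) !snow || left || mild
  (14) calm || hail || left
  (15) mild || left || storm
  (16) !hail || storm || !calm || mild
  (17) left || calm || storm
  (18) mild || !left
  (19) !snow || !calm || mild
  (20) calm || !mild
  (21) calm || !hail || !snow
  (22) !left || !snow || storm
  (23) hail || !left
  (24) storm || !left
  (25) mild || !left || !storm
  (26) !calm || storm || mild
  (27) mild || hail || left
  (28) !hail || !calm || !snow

Branch on storm: set storm = false.
(!hail) alone gives hail = false.
(calm) alone gives calm = true.
(!left) alone gives left = false.
(mild) alone gives mild = true.
(!snow) alone gives snow = false.
All clauses are satisfied.

snow ↦ false; storm ↦ false; mild ↦ true; left ↦ false; hail ↦ false; calm ↦ true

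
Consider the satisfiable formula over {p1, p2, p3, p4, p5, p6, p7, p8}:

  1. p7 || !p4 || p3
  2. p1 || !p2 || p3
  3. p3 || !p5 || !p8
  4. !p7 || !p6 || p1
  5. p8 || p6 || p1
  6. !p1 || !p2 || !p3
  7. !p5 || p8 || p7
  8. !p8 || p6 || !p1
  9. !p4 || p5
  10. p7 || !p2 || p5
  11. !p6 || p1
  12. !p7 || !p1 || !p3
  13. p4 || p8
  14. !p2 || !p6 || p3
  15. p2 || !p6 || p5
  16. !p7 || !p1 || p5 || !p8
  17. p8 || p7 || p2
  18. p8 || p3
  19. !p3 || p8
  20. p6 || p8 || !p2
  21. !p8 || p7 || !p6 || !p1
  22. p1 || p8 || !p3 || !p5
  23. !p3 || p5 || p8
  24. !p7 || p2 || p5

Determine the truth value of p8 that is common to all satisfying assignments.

True

Suppose p8 = false.
(p4) alone gives p4 = true.
(p5) alone gives p5 = true.
(p7) alone gives p7 = true.
(p3) alone gives p3 = true.
But (!p3) is also a unit clause — contradiction.
So every satisfying assignment has p8 = True.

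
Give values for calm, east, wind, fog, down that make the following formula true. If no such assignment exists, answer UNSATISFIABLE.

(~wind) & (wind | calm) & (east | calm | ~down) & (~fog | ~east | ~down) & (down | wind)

Unit clause (~wind) forces wind = 0.
Unit clause (calm) forces calm = 1.
Unit clause (down) forces down = 1.
Try fog = 1.
Unit clause (~east) forces east = 0.
This assignment satisfies each clause.

calm: 1; east: 0; wind: 0; fog: 1; down: 1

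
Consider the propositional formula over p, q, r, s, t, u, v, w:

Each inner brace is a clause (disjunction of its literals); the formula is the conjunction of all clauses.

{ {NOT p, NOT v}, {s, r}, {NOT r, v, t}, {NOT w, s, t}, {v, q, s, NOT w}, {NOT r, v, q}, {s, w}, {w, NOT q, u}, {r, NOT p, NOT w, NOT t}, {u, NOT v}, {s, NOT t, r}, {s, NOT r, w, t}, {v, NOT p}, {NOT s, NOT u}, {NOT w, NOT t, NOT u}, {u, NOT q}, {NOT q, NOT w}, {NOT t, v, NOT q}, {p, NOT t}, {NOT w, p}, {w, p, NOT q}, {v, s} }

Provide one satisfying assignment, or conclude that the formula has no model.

p ↦ false, q ↦ false, r ↦ false, s ↦ true, t ↦ false, u ↦ false, v ↦ false, w ↦ false

Try p = false.
Unit clause (NOT t) forces t = false.
Unit clause (NOT w) forces w = false.
Unit clause (s) forces s = true.
Unit clause (NOT u) forces u = false.
Unit clause (NOT q) forces q = false.
Unit clause (NOT v) forces v = false.
Unit clause (NOT r) forces r = false.
This assignment satisfies each clause.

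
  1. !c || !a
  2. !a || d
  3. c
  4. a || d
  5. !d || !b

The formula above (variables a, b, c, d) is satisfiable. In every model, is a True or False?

Suppose a = true.
(!c) alone gives c = false.
Now (c) is unsatisfied and unit — conflict.
So every satisfying assignment has a = False.

False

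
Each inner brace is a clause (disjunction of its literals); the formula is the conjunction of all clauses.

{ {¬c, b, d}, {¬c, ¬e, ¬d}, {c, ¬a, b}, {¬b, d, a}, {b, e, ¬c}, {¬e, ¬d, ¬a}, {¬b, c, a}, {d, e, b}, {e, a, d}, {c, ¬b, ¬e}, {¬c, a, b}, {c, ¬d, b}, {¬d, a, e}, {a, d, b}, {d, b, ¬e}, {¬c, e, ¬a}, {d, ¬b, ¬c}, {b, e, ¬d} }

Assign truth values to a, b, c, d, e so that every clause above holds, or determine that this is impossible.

Suppose c = False.
Suppose a = True.
(b) alone gives b = True.
(¬e) alone gives e = False.
All clauses hold; d can take either value.

a ↦ True; b ↦ True; c ↦ False; d ↦ False; e ↦ False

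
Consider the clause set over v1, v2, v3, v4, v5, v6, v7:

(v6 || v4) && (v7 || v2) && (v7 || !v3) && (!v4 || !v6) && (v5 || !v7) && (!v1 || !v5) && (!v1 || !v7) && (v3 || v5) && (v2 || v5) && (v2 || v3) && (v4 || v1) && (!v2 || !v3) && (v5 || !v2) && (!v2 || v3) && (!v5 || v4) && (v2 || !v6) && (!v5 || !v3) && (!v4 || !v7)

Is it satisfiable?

Try v6 = true.
Unit clause (!v4) forces v4 = false.
Unit clause (v1) forces v1 = true.
Unit clause (!v5) forces v5 = false.
Unit clause (!v7) forces v7 = false.
Unit clause (v2) forces v2 = true.
Now (!v2) is unsatisfied and unit — conflict.
That branch fails; take v6 = false instead.
Unit clause (v4) forces v4 = true.
Unit clause (!v7) forces v7 = false.
Unit clause (v2) forces v2 = true.
Unit clause (!v3) forces v3 = false.
Now (v3) is unsatisfied and unit — conflict.
Either choice for v6 ends in contradiction.
No assignment satisfies every clause.

No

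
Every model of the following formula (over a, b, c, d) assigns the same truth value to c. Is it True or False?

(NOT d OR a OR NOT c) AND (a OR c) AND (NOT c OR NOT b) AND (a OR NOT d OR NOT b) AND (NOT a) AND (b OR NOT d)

True

Suppose c = false.
(a) alone gives a = true.
But (NOT a) is also a unit clause — contradiction.
So every satisfying assignment has c = True.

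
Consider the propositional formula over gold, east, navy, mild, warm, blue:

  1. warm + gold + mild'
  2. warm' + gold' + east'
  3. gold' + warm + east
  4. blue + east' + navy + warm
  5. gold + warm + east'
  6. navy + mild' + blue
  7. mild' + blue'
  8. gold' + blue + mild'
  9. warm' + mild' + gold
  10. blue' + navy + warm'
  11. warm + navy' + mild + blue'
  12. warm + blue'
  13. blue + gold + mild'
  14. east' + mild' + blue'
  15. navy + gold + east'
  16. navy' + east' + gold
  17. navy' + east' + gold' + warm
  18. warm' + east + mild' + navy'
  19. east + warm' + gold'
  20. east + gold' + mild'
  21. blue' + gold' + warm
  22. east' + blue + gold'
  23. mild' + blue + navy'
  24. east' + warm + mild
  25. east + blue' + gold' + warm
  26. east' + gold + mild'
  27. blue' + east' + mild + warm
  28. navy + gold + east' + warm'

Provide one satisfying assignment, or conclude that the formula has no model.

gold: 0, east: 0, navy: 1, mild: 0, warm: 0, blue: 0

Case mild = 0:
Case warm = 0:
Unit clause (blue') forces blue = 0.
Unit clause (east') forces east = 0.
Unit clause (gold') forces gold = 0.
All clauses hold; navy can take either value.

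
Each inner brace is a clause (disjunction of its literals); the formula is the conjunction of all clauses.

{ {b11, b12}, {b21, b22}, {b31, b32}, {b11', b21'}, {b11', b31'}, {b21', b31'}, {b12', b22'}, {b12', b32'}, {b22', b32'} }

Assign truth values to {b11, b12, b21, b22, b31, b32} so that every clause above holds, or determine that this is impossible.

UNSATISFIABLE

Branch on b11: set b11 = 1.
Unit clause (b21') forces b21 = 0.
Unit clause (b22) forces b22 = 1.
Unit clause (b31') forces b31 = 0.
Unit clause (b32) forces b32 = 1.
That conflicts with the unit clause (b32').
That branch fails; take b11 = 0 instead.
Unit clause (b12) forces b12 = 1.
Unit clause (b22') forces b22 = 0.
Unit clause (b21) forces b21 = 1.
Unit clause (b31') forces b31 = 0.
Unit clause (b32) forces b32 = 1.
That conflicts with the unit clause (b32').
Neither b11 = 1 nor b11 = 0 works.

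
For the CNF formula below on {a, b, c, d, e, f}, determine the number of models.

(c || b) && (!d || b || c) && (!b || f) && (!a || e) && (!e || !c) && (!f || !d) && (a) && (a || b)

1

There are 2^6 = 64 truth assignments over (a, b, c, d, e, f).
Split on c. With c = true, the clauses containing c are satisfied and !c drops from the rest; 0 of the 2^5 = 32 assignments to the other variables satisfy what remains.
With c = false, by the same count on the reduced clause set, 1 assignment works.
(One model: a=T, b=T, c=F, d=F, e=T, f=T.)
Total: 0 + 1 = 1.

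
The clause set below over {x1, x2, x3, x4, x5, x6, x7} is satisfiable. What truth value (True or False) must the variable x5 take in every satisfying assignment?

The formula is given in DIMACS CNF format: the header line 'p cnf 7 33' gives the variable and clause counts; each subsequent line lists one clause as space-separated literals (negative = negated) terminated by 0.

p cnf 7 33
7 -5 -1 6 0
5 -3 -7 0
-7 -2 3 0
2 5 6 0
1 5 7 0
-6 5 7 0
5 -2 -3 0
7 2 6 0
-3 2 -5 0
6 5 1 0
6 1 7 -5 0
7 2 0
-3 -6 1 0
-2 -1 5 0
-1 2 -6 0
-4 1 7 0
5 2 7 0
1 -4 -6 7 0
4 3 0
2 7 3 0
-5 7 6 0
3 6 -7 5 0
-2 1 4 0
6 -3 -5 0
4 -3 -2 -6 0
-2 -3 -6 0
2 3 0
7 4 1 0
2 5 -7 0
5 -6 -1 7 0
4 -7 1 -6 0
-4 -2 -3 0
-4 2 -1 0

True

Suppose x5 = False.
Try x3 = False.
From the singleton clause (x4), x4 = True.
From the singleton clause (x2), x2 = True.
From the singleton clause (¬x7), x7 = False.
From the singleton clause (x1), x1 = True.
But (¬x1) is also a unit clause — contradiction.
That branch fails; take x3 = True instead.
From the singleton clause (¬x7), x7 = False.
From the singleton clause (x1), x1 = True.
From the singleton clause (¬x6), x6 = False.
From the singleton clause (x2), x2 = True.
But (¬x2) is also a unit clause — contradiction.
Either choice for x3 ends in contradiction.
So every satisfying assignment has x5 = True.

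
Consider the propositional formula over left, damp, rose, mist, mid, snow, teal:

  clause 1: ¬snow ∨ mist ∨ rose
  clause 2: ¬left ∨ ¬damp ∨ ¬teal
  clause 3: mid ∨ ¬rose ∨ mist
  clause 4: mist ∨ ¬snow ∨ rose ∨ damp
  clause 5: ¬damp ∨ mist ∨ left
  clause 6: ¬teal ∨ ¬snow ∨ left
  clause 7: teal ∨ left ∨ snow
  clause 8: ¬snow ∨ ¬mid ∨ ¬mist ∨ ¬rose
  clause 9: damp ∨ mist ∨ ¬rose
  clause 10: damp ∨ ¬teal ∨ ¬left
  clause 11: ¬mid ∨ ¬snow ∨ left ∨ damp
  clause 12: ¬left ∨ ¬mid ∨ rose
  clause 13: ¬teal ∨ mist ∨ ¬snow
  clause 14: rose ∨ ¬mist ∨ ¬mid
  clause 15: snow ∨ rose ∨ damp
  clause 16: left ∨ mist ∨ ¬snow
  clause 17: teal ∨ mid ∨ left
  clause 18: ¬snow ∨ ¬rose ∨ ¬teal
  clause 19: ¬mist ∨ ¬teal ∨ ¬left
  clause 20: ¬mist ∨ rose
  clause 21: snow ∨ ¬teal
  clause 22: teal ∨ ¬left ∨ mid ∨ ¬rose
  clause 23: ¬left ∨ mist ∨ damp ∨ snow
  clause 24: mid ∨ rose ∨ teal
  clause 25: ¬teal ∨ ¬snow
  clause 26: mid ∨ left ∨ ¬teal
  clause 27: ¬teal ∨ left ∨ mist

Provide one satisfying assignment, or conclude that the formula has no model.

Case mist = False:
Case snow = False:
From the singleton clause (¬teal), teal = False.
From the singleton clause (left), left = True.
From the singleton clause (damp), damp = True.
Case mid = True:
From the singleton clause (rose), rose = True.
This assignment satisfies each clause.

left ↦ True; damp ↦ True; rose ↦ True; mist ↦ False; mid ↦ True; snow ↦ False; teal ↦ False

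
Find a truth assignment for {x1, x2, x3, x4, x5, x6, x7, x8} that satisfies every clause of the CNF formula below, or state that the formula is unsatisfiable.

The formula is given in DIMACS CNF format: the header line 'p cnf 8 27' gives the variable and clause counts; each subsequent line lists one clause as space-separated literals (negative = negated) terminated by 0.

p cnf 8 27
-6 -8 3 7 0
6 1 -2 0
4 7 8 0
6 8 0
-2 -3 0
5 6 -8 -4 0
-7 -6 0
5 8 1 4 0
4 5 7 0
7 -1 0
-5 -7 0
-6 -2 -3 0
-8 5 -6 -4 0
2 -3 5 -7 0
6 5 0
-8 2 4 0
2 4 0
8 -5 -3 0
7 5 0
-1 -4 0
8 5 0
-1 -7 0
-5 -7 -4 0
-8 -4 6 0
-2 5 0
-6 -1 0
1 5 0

x1=False,  x2=False,  x3=True,  x4=True,  x5=True,  x6=True,  x7=False,  x8=True

Case x6 = True:
From the singleton clause (¬x7), x7 = False.
From the singleton clause (¬x1), x1 = False.
From the singleton clause (x5), x5 = True.
Case x8 = True:
From the singleton clause (x3), x3 = True.
From the singleton clause (¬x2), x2 = False.
From the singleton clause (x4), x4 = True.
All clauses are satisfied.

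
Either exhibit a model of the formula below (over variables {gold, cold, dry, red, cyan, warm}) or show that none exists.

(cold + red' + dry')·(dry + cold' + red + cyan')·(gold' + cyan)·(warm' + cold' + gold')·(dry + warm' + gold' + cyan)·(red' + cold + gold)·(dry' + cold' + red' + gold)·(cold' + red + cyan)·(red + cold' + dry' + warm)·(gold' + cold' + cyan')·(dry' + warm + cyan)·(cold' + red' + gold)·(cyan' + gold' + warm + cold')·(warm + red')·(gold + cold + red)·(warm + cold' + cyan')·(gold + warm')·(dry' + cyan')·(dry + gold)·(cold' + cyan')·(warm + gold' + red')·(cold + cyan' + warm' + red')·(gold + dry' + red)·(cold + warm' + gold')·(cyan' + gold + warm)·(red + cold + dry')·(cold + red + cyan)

gold ↦ 1,  cold ↦ 0,  dry ↦ 0,  red ↦ 0,  cyan ↦ 1,  warm ↦ 0

Suppose gold = 1.
(cyan) alone gives cyan = 1.
(cold') alone gives cold = 0.
(dry') alone gives dry = 0.
(warm') alone gives warm = 0.
(red') alone gives red = 0.
Every clause now holds.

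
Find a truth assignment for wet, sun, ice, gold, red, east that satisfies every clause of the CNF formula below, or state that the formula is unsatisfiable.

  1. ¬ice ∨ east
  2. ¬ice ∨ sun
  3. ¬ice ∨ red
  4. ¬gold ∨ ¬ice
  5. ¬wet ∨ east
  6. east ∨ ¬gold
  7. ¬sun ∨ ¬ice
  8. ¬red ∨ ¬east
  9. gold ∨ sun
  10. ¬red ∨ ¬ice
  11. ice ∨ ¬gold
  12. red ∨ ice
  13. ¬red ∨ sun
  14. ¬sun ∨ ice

Branch on ice: set ice = False.
The clause (¬gold) is unit, so gold = False.
The clause (sun) is unit, so sun = True.
Now (¬sun) is unsatisfied and unit — conflict.
Undo ice and try ice = True.
The clause (east) is unit, so east = True.
The clause (sun) is unit, so sun = True.
Now (¬sun) is unsatisfied and unit — conflict.
Either choice for ice ends in contradiction.

UNSATISFIABLE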